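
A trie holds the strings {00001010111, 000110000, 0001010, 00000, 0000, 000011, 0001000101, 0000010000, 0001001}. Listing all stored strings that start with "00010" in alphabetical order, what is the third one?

0001010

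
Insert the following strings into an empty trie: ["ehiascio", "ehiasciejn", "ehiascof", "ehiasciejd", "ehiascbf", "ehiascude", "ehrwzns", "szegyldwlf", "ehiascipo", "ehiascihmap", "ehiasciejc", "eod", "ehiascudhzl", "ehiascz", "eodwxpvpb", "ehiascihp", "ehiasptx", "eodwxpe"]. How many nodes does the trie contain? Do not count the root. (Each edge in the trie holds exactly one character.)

58

Count nodes per top-level branch (shared prefixes stored once):
  'e'-branch (ehiascbf, ehiasciejc, ehiasciejd, ehiasciejn, ehiascihmap, ehiascihp, ehiascio, ehiascipo, ehiascof, ehiascude, ehiascudhzl, ehiascz, ehiasptx, ehrwzns, eod, eodwxpe, eodwxpvpb): 48 nodes
  's'-branch (szegyldwlf): 10 nodes
Sum: 58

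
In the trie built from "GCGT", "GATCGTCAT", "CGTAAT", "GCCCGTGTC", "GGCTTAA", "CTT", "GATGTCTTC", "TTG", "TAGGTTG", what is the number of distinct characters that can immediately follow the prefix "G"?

3

The children of the "G" node are the distinct next characters among strings starting with "G".
Characters that immediately follow "G" among the stored strings: {A, C, G}.
That node has 3 child edges.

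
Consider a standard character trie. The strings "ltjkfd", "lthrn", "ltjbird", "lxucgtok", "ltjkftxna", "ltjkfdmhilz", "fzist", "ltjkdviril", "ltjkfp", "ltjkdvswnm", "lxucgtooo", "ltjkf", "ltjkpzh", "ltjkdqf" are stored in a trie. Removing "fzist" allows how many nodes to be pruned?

After clearing the end-marker at "fzist", prune upward until reaching a node still needed by another word.
No other word shares any prefix with "fzist", so all 5 of its nodes go.
Nodes removed: 5

5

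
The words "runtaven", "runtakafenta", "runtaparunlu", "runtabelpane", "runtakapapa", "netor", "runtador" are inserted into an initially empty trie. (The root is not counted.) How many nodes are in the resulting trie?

Trace insertions, counting only characters that open a new branch:
  "runtaven" → 8 new (r, u, n, t, a, v, e, n)
  "runtakafenta" → prefix "runta" already present; 7 new (k, a, f, e, n, t, a)
  "runtaparunlu" → prefix "runta" already present; 7 new (p, a, r, u, n, l, u)
  "runtabelpane" → prefix "runta" already present; 7 new (b, e, l, p, a, n, e)
  "runtakapapa" → prefix "runtaka" already present; 4 new (p, a, p, a)
  "netor" → 5 new (n, e, t, o, r)
  "runtador" → prefix "runta" already present; 3 new (d, o, r)
Total nodes = 8 + 7 + 7 + 7 + 4 + 5 + 3 = 41

41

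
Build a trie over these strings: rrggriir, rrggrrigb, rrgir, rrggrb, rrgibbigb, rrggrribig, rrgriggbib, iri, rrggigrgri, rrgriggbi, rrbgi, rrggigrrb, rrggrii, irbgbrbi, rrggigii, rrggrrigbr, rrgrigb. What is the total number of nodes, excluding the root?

Insert word by word; a character creates a node only if that edge doesn't already exist:
  "rrggriir" → 8 new (r, r, g, g, r, i, i, r)
  "rrggrrigb" → prefix "rrggr" already present; 4 new (r, i, g, b)
  "rrgir" → prefix "rrg" already present; 2 new (i, r)
  "rrggrb" → prefix "rrggr" already present; 1 new (b)
  "rrgibbigb" → prefix "rrgi" already present; 5 new (b, b, i, g, b)
  "rrggrribig" → prefix "rrggrri" already present; 3 new (b, i, g)
  "rrgriggbib" → prefix "rrg" already present; 7 new (r, i, g, g, b, i, b)
  "iri" → 3 new (i, r, i)
  "rrggigrgri" → prefix "rrgg" already present; 6 new (i, g, r, g, r, i)
  "rrgriggbi" → prefix "rrgriggbi" already present; 0 new (none)
  "rrbgi" → prefix "rr" already present; 3 new (b, g, i)
  "rrggigrrb" → prefix "rrggigr" already present; 2 new (r, b)
  "rrggrii" → prefix "rrggrii" already present; 0 new (none)
  "irbgbrbi" → prefix "ir" already present; 6 new (b, g, b, r, b, i)
  "rrggigii" → prefix "rrggig" already present; 2 new (i, i)
  "rrggrrigbr" → prefix "rrggrrigb" already present; 1 new (r)
  "rrgrigb" → prefix "rrgrig" already present; 1 new (b)
Total nodes = 8 + 4 + 2 + 1 + 5 + 3 + 7 + 3 + 6 + 0 + 3 + 2 + 0 + 6 + 2 + 1 + 1 = 54

54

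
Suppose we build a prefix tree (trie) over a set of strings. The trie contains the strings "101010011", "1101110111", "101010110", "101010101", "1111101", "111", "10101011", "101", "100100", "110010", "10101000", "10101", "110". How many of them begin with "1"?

Walk to "1"; the words in its subtree are exactly those with that prefix.
Matches: "100100", "101", "10101", "10101000", "101010011", "101010101", "10101011", "101010110", "110", "110010", "1101110111", "111", "1111101"
Count: 13

13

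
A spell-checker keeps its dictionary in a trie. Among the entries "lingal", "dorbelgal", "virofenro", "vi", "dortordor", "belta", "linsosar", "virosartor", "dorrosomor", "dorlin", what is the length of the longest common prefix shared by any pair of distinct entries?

Look for the deepest trie node that still has at least two words in its subtree.
e.g. "virofenro" and "virosartor" share the prefix "viro" of length 4; no pair shares a longer one.
Longest shared-prefix length: 4

4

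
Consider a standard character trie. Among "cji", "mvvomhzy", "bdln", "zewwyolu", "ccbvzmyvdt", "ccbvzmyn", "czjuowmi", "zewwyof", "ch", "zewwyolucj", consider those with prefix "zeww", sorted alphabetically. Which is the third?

DFS of the "zeww" subtree visits, in order: "zewwyof", "zewwyolu", "zewwyolucj"
Position 3: zewwyolucj

zewwyolucj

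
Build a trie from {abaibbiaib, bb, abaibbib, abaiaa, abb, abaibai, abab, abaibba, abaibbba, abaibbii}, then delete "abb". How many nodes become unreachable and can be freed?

Walk "abb" from the leaf back toward the root, removing each node that no remaining word uses.
The suffix "b" (1 node) is used only by "abb"; the node for "ab" still has the child "a", so pruning stops there.
Nodes removed: 1

1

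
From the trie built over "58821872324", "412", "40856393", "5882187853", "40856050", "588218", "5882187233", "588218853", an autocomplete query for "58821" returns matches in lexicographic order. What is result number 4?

5882187853

Words with prefix "58821", in lexicographic order: "588218", "58821872324", "5882187233", "5882187853", "588218853"
Position 4: 5882187853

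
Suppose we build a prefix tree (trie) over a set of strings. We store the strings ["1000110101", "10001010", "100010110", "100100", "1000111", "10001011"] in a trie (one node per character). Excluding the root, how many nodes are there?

Trace insertions, counting only characters that open a new branch:
  "1000110101" → 10 new (1, 0, 0, 0, 1, 1, 0, 1, 0, 1)
  "10001010" → prefix "10001" already present; 3 new (0, 1, 0)
  "100010110" → prefix "1000101" already present; 2 new (1, 0)
  "100100" → prefix "100" already present; 3 new (1, 0, 0)
  "1000111" → prefix "100011" already present; 1 new (1)
  "10001011" → prefix "10001011" already present; 0 new (none)
Total nodes = 10 + 3 + 2 + 3 + 1 + 0 = 19

19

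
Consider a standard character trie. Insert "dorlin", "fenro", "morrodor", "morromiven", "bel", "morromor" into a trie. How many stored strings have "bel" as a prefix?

1

Filter for entries beginning with "bel":
Words under "bel": bel
Count: 1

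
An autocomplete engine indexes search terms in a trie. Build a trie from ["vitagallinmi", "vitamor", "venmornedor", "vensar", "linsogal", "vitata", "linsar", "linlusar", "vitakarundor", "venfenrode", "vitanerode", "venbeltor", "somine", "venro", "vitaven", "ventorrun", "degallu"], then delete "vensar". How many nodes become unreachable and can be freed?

Walk "vensar" from the leaf back toward the root, removing each node that no remaining word uses.
The suffix "sar" (3 nodes) is used only by "vensar"; the node for "ven" still has the child "m", so pruning stops there.
Nodes removed: 3

3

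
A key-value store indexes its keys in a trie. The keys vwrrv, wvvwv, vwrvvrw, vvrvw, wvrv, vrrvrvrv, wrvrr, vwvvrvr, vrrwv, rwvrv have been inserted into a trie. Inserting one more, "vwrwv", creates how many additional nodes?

2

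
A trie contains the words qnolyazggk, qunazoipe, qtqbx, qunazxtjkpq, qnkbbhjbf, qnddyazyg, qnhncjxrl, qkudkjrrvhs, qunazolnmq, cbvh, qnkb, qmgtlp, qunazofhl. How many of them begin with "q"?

Traverse to the node for "q", then collect every word in that subtree.
Matches: "qkudkjrrvhs", "qmgtlp", "qnddyazyg", "qnhncjxrl", "qnkb", "qnkbbhjbf", "qnolyazggk", "qtqbx", "qunazofhl", "qunazoipe", "qunazolnmq", "qunazxtjkpq"
Count: 12

12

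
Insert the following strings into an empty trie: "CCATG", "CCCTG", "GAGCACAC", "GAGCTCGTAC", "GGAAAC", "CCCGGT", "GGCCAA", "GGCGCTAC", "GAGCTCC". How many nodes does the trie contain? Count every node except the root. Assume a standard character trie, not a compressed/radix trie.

Count nodes per top-level branch (shared prefixes stored once):
  'C'-branch (CCATG, CCCGGT, CCCTG): 11 nodes
  'G'-branch (GAGCACAC, GAGCTCC, GAGCTCGTAC, GGAAAC, GGCCAA, GGCGCTAC): 29 nodes
Sum: 40

40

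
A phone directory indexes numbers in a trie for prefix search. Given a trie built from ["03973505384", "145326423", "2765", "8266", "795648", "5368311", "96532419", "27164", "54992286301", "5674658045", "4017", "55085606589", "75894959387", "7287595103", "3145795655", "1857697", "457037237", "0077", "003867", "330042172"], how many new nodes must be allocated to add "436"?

The longest prefix of "436" already in the trie is "4" (length 1).
Each of the 2 remaining characters creates one node.

2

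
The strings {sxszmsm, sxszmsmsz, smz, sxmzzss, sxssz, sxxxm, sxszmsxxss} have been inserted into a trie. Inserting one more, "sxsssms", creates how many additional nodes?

3

"sxss" is already a path in the trie; the remaining "sms" must be added.
New nodes needed: |"sxsssms"| − 4 = 7 − 4 = 3.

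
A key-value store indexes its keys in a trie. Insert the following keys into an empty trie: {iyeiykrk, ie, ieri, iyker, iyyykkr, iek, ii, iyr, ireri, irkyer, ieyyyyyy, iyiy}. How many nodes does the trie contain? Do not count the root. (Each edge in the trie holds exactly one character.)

Insert word by word; a character creates a node only if that edge doesn't already exist:
  "iyeiykrk" → 8 new (i, y, e, i, y, k, r, k)
  "ie" → prefix "i" already present; 1 new (e)
  "ieri" → prefix "ie" already present; 2 new (r, i)
  "iyker" → prefix "iy" already present; 3 new (k, e, r)
  "iyyykkr" → prefix "iy" already present; 5 new (y, y, k, k, r)
  "iek" → prefix "ie" already present; 1 new (k)
  "ii" → prefix "i" already present; 1 new (i)
  "iyr" → prefix "iy" already present; 1 new (r)
  "ireri" → prefix "i" already present; 4 new (r, e, r, i)
  "irkyer" → prefix "ir" already present; 4 new (k, y, e, r)
  "ieyyyyyy" → prefix "ie" already present; 6 new (y, y, y, y, y, y)
  "iyiy" → prefix "iy" already present; 2 new (i, y)
Total nodes = 8 + 1 + 2 + 3 + 5 + 1 + 1 + 1 + 4 + 4 + 6 + 2 = 38

38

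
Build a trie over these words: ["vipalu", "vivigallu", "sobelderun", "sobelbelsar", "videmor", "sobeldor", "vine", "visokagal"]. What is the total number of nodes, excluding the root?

Insert word by word; a character creates a node only if that edge doesn't already exist:
  "vipalu" → 6 new (v, i, p, a, l, u)
  "vivigallu" → prefix "vi" already present; 7 new (v, i, g, a, l, l, u)
  "sobelderun" → 10 new (s, o, b, e, l, d, e, r, u, n)
  "sobelbelsar" → prefix "sobel" already present; 6 new (b, e, l, s, a, r)
  "videmor" → prefix "vi" already present; 5 new (d, e, m, o, r)
  "sobeldor" → prefix "sobeld" already present; 2 new (o, r)
  "vine" → prefix "vi" already present; 2 new (n, e)
  "visokagal" → prefix "vi" already present; 7 new (s, o, k, a, g, a, l)
Total nodes = 6 + 7 + 10 + 6 + 5 + 2 + 2 + 7 = 45

45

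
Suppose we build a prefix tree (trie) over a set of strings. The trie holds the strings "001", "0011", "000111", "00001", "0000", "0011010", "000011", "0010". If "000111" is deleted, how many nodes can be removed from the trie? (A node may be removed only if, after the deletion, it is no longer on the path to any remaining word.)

3

After clearing the end-marker at "000111", prune upward until reaching a node still needed by another word.
The suffix "111" (3 nodes) is used only by "000111"; the node for "000" still has the child "0", so pruning stops there.
Nodes removed: 3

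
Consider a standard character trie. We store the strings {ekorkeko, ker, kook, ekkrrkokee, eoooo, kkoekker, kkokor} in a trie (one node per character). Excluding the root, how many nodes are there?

Insert word by word; a character creates a node only if that edge doesn't already exist:
  "ekorkeko" → 8 new (e, k, o, r, k, e, k, o)
  "ker" → 3 new (k, e, r)
  "kook" → prefix "k" already present; 3 new (o, o, k)
  "ekkrrkokee" → prefix "ek" already present; 8 new (k, r, r, k, o, k, e, e)
  "eoooo" → prefix "e" already present; 4 new (o, o, o, o)
  "kkoekker" → prefix "k" already present; 7 new (k, o, e, k, k, e, r)
  "kkokor" → prefix "kko" already present; 3 new (k, o, r)
Total nodes = 8 + 3 + 3 + 8 + 4 + 7 + 3 = 36

36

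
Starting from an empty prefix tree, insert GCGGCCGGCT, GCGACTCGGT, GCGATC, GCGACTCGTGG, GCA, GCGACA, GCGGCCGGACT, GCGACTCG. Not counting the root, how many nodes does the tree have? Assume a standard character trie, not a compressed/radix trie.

27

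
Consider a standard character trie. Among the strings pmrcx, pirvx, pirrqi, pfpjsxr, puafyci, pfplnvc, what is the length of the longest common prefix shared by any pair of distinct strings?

Look for the deepest trie node that still has at least two words in its subtree.
"pfpjsxr" and "pfplnvc" agree on "pfp" (3 characters) before diverging; nothing deeper is shared.
Longest shared-prefix length: 3

3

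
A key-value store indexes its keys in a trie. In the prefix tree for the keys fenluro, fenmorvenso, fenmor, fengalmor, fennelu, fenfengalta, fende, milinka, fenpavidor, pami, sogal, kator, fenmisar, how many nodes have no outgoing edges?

A leaf is a node with no children — equivalently, the end of a word that is not a proper prefix of any other stored word.
Those words: "fende", "fenfengalta", "fengalmor", "fenluro", "fenmisar", "fenmorvenso", "fennelu", "fenpavidor", "kator", "milinka", "pami", "sogal"
Leaf count: 12

12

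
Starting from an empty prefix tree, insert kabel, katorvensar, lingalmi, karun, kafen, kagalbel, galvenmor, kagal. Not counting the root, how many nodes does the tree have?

43

Count nodes per top-level branch (shared prefixes stored once):
  'g'-branch (galvenmor): 9 nodes
  'k'-branch (kabel, kafen, kagal, kagalbel, karun, katorvensar): 26 nodes
  'l'-branch (lingalmi): 8 nodes
Sum: 43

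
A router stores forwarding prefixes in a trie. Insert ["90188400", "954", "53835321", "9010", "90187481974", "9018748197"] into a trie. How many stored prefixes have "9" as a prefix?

5

Walk to "9"; the words in its subtree are exactly those with that prefix.
Matches: "9010", "9018748197", "90187481974", "90188400", "954"
Count: 5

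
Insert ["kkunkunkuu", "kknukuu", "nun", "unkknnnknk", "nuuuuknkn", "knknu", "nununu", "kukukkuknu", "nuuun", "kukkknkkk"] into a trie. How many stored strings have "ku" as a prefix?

2

Traverse to the node for "ku", then collect every word in that subtree.
Words under "ku": kukkknkkk, kukukkuknu
Count: 2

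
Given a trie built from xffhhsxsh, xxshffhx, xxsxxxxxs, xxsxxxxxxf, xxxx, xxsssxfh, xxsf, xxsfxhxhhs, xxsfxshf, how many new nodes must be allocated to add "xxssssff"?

"xxsss" is already a path in the trie; the remaining "sff" must be added.
New nodes needed: |"xxssssff"| − 5 = 8 − 5 = 3.

3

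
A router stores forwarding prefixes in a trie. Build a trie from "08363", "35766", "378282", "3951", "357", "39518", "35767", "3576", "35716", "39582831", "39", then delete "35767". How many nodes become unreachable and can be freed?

1

A node on "35767"'s path can go only if nothing else ends at it or branches off below it.
The suffix "7" (1 node) is used only by "35767"; the node for "3576" still has the child "6", so pruning stops there.
Nodes removed: 1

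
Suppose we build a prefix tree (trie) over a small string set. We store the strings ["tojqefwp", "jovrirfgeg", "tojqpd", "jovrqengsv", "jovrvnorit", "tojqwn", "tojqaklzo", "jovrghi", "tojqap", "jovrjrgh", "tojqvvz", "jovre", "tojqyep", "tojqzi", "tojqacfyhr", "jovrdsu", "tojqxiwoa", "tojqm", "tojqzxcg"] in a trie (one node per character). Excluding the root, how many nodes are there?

73

Insert word by word; a character creates a node only if that edge doesn't already exist:
  "tojqefwp" → 8 new (t, o, j, q, e, f, w, p)
  "jovrirfgeg" → 10 new (j, o, v, r, i, r, f, g, e, g)
  "tojqpd" → prefix "tojq" already present; 2 new (p, d)
  "jovrqengsv" → prefix "jovr" already present; 6 new (q, e, n, g, s, v)
  "jovrvnorit" → prefix "jovr" already present; 6 new (v, n, o, r, i, t)
  "tojqwn" → prefix "tojq" already present; 2 new (w, n)
  "tojqaklzo" → prefix "tojq" already present; 5 new (a, k, l, z, o)
  "jovrghi" → prefix "jovr" already present; 3 new (g, h, i)
  "tojqap" → prefix "tojqa" already present; 1 new (p)
  "jovrjrgh" → prefix "jovr" already present; 4 new (j, r, g, h)
  "tojqvvz" → prefix "tojq" already present; 3 new (v, v, z)
  "jovre" → prefix "jovr" already present; 1 new (e)
  "tojqyep" → prefix "tojq" already present; 3 new (y, e, p)
  "tojqzi" → prefix "tojq" already present; 2 new (z, i)
  "tojqacfyhr" → prefix "tojqa" already present; 5 new (c, f, y, h, r)
  "jovrdsu" → prefix "jovr" already present; 3 new (d, s, u)
  "tojqxiwoa" → prefix "tojq" already present; 5 new (x, i, w, o, a)
  "tojqm" → prefix "tojq" already present; 1 new (m)
  "tojqzxcg" → prefix "tojqz" already present; 3 new (x, c, g)
Total nodes = 8 + 10 + 2 + 6 + 6 + 2 + 5 + 3 + 1 + 4 + 3 + 1 + 3 + 2 + 5 + 3 + 5 + 1 + 3 = 73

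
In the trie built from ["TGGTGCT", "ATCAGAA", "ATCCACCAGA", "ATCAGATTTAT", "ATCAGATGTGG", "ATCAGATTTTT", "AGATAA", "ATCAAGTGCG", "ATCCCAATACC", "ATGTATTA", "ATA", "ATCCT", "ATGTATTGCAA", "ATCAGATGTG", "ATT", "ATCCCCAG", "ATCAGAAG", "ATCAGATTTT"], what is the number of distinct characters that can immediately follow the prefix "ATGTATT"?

2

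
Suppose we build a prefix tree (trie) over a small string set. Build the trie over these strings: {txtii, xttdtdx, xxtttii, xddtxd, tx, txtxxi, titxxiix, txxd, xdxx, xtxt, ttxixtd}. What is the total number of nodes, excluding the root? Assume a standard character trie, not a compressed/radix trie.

Count nodes per top-level branch (shared prefixes stored once):
  't'-branch (titxxiix, ttxixtd, tx, txtii, txtxxi, txxd): 23 nodes
  'x'-branch (xddtxd, xdxx, xttdtdx, xtxt, xxtttii): 22 nodes
Sum: 45

45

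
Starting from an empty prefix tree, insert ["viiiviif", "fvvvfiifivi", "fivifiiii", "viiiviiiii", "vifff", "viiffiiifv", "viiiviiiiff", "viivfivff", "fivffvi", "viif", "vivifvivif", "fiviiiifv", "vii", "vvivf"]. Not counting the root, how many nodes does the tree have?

Trace insertions, counting only characters that open a new branch:
  "viiiviif" → 8 new (v, i, i, i, v, i, i, f)
  "fvvvfiifivi" → 11 new (f, v, v, v, f, i, i, f, i, v, i)
  "fivifiiii" → prefix "f" already present; 8 new (i, v, i, f, i, i, i, i)
  "viiiviiiii" → prefix "viiivii" already present; 3 new (i, i, i)
  "vifff" → prefix "vi" already present; 3 new (f, f, f)
  "viiffiiifv" → prefix "vii" already present; 7 new (f, f, i, i, i, f, v)
  "viiiviiiiff" → prefix "viiiviiii" already present; 2 new (f, f)
  "viivfivff" → prefix "vii" already present; 6 new (v, f, i, v, f, f)
  "fivffvi" → prefix "fiv" already present; 4 new (f, f, v, i)
  "viif" → prefix "viif" already present; 0 new (none)
  "vivifvivif" → prefix "vi" already present; 8 new (v, i, f, v, i, v, i, f)
  "fiviiiifv" → prefix "fivi" already present; 5 new (i, i, i, f, v)
  "vii" → prefix "vii" already present; 0 new (none)
  "vvivf" → prefix "v" already present; 4 new (v, i, v, f)
Total nodes = 8 + 11 + 8 + 3 + 3 + 7 + 2 + 6 + 4 + 0 + 8 + 5 + 0 + 4 = 69

69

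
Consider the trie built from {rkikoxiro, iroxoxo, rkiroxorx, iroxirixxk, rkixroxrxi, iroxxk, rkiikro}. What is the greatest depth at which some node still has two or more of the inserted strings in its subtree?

Equivalently: take the maximum, over all pairs, of their longest common prefix length.
"iroxirixxk" and "iroxoxo" agree on "irox" (4 characters) before diverging; nothing deeper is shared.
Longest shared-prefix length: 4

4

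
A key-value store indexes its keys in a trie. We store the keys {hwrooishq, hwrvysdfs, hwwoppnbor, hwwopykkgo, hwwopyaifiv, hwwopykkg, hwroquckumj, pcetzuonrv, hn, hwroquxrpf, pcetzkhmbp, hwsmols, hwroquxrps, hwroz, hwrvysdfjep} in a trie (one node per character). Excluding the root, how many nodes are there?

Insert word by word; a character creates a node only if that edge doesn't already exist:
  "hwrooishq" → 9 new (h, w, r, o, o, i, s, h, q)
  "hwrvysdfs" → prefix "hwr" already present; 6 new (v, y, s, d, f, s)
  "hwwoppnbor" → prefix "hw" already present; 8 new (w, o, p, p, n, b, o, r)
  "hwwopykkgo" → prefix "hwwop" already present; 5 new (y, k, k, g, o)
  "hwwopyaifiv" → prefix "hwwopy" already present; 5 new (a, i, f, i, v)
  "hwwopykkg" → prefix "hwwopykkg" already present; 0 new (none)
  "hwroquckumj" → prefix "hwro" already present; 7 new (q, u, c, k, u, m, j)
  "pcetzuonrv" → 10 new (p, c, e, t, z, u, o, n, r, v)
  "hn" → prefix "h" already present; 1 new (n)
  "hwroquxrpf" → prefix "hwroqu" already present; 4 new (x, r, p, f)
  "pcetzkhmbp" → prefix "pcetz" already present; 5 new (k, h, m, b, p)
  "hwsmols" → prefix "hw" already present; 5 new (s, m, o, l, s)
  "hwroquxrps" → prefix "hwroquxrp" already present; 1 new (s)
  "hwroz" → prefix "hwro" already present; 1 new (z)
  "hwrvysdfjep" → prefix "hwrvysdf" already present; 3 new (j, e, p)
Total nodes = 9 + 6 + 8 + 5 + 5 + 0 + 7 + 10 + 1 + 4 + 5 + 5 + 1 + 1 + 3 = 70

70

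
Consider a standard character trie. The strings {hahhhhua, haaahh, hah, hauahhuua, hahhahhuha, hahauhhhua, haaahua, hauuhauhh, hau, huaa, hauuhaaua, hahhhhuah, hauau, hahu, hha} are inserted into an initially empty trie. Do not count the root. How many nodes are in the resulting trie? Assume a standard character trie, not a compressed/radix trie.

51

For each word, the new-node count is its length minus the longest prefix already in the trie:
  "hahhhhua" → 8 new (h, a, h, h, h, h, u, a)
  "haaahh" → prefix "ha" already present; 4 new (a, a, h, h)
  "hah" → prefix "hah" already present; 0 new (none)
  "hauahhuua" → prefix "ha" already present; 7 new (u, a, h, h, u, u, a)
  "hahhahhuha" → prefix "hahh" already present; 6 new (a, h, h, u, h, a)
  "hahauhhhua" → prefix "hah" already present; 7 new (a, u, h, h, h, u, a)
  "haaahua" → prefix "haaah" already present; 2 new (u, a)
  "hauuhauhh" → prefix "hau" already present; 6 new (u, h, a, u, h, h)
  "hau" → prefix "hau" already present; 0 new (none)
  "huaa" → prefix "h" already present; 3 new (u, a, a)
  "hauuhaaua" → prefix "hauuha" already present; 3 new (a, u, a)
  "hahhhhuah" → prefix "hahhhhua" already present; 1 new (h)
  "hauau" → prefix "haua" already present; 1 new (u)
  "hahu" → prefix "hah" already present; 1 new (u)
  "hha" → prefix "h" already present; 2 new (h, a)
Total nodes = 8 + 4 + 0 + 7 + 6 + 7 + 2 + 6 + 0 + 3 + 3 + 1 + 1 + 1 + 2 = 51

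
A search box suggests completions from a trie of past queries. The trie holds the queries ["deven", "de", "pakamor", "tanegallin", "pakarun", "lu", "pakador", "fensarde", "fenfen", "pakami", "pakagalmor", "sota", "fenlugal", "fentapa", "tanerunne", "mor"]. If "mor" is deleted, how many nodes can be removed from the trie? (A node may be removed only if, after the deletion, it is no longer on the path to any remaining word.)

3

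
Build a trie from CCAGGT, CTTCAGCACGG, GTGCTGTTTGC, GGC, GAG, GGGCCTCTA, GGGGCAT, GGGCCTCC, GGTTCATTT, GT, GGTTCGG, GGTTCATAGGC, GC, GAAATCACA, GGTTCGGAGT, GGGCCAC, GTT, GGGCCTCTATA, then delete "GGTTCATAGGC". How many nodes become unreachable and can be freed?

A node on "GGTTCATAGGC"'s path can go only if nothing else ends at it or branches off below it.
The suffix "AGGC" (4 nodes) is used only by "GGTTCATAGGC"; the node for "GGTTCAT" still has the child "T", so pruning stops there.
Nodes removed: 4

4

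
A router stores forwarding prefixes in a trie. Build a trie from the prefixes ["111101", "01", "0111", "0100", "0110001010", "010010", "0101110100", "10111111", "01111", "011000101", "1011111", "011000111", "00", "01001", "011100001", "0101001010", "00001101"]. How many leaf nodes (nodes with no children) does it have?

Leaves are exactly the stored words that no other stored word extends.
Those words: "00001101", "010010", "0101001010", "0101110100", "0110001010", "011000111", "011100001", "01111", "10111111", "111101"
Leaf count: 10

10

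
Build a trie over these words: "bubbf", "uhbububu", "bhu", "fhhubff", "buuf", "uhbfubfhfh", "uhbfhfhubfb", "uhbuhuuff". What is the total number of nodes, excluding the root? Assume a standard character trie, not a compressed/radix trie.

43

Trace insertions, counting only characters that open a new branch:
  "bubbf" → 5 new (b, u, b, b, f)
  "uhbububu" → 8 new (u, h, b, u, b, u, b, u)
  "bhu" → prefix "b" already present; 2 new (h, u)
  "fhhubff" → 7 new (f, h, h, u, b, f, f)
  "buuf" → prefix "bu" already present; 2 new (u, f)
  "uhbfubfhfh" → prefix "uhb" already present; 7 new (f, u, b, f, h, f, h)
  "uhbfhfhubfb" → prefix "uhbf" already present; 7 new (h, f, h, u, b, f, b)
  "uhbuhuuff" → prefix "uhbu" already present; 5 new (h, u, u, f, f)
Total nodes = 5 + 8 + 2 + 7 + 2 + 7 + 7 + 5 = 43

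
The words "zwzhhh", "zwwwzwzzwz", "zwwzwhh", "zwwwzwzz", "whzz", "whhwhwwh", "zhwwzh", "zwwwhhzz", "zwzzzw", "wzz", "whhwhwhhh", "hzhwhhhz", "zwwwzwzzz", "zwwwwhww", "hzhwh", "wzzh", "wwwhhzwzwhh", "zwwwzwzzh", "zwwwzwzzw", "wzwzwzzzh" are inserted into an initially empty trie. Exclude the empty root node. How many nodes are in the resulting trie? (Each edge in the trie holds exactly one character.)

77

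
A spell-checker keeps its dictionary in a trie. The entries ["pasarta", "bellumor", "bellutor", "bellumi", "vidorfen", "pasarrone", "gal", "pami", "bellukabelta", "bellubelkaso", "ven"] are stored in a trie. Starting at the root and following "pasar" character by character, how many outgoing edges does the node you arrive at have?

2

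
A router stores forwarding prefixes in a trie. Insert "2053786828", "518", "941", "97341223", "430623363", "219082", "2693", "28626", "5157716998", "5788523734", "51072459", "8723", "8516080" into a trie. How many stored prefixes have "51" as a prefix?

3

Traverse to the node for "51", then collect every word in that subtree.
Words under "51": 51072459, 5157716998, 518
Count: 3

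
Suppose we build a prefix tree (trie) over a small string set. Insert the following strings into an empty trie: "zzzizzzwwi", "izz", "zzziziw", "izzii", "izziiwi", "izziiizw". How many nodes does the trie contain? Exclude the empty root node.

Trace insertions, counting only characters that open a new branch:
  "zzzizzzwwi" → 10 new (z, z, z, i, z, z, z, w, w, i)
  "izz" → 3 new (i, z, z)
  "zzziziw" → prefix "zzziz" already present; 2 new (i, w)
  "izzii" → prefix "izz" already present; 2 new (i, i)
  "izziiwi" → prefix "izzii" already present; 2 new (w, i)
  "izziiizw" → prefix "izzii" already present; 3 new (i, z, w)
Total nodes = 10 + 3 + 2 + 2 + 2 + 3 = 22

22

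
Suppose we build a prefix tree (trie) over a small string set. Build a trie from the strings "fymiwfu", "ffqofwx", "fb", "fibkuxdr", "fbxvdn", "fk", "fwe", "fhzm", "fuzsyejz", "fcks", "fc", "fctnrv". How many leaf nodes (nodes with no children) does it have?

A leaf is a node with no children — equivalently, the end of a word that is not a proper prefix of any other stored word.
Those words: "fbxvdn", "fcks", "fctnrv", "ffqofwx", "fhzm", "fibkuxdr", "fk", "fuzsyejz", "fwe", "fymiwfu"
Leaf count: 10

10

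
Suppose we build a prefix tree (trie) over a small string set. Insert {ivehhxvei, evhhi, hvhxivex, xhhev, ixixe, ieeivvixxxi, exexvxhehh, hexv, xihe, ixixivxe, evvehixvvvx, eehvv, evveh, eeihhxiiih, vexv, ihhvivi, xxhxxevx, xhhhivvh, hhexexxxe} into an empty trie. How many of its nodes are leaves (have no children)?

18

A leaf is a node with no children — equivalently, the end of a word that is not a proper prefix of any other stored word.
Those words: "eehvv", "eeihhxiiih", "evhhi", "evvehixvvvx", "exexvxhehh", "hexv", "hhexexxxe", "hvhxivex", "ieeivvixxxi", "ihhvivi", "ivehhxvei", "ixixe", "ixixivxe", "vexv", "xhhev", "xhhhivvh", "xihe", "xxhxxevx"
Leaf count: 18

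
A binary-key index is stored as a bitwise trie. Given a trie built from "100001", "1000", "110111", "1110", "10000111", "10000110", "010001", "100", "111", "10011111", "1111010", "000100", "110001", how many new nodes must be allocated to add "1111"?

Every character of "1111" already lies on an existing path (it is a prefix of some stored word).
No new nodes are needed: 0.

0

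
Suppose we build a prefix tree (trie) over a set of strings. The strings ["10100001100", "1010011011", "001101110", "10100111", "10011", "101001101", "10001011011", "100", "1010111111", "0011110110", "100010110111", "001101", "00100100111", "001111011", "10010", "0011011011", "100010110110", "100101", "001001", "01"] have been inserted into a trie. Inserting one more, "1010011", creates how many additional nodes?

Every character of "1010011" already lies on an existing path (it is a prefix of some stored word).
No new nodes are needed: 0.

0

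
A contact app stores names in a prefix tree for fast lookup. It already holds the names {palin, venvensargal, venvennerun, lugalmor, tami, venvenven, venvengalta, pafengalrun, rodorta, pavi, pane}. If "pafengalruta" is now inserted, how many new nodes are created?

2

"pafengalru" is already a path in the trie; the remaining "ta" must be added.
Each of the 2 remaining characters creates one node.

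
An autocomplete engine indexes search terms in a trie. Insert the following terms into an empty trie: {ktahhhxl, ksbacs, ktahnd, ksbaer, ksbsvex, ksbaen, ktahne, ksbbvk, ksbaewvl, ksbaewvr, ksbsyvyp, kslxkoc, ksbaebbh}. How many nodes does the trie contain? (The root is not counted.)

Insert word by word; a character creates a node only if that edge doesn't already exist:
  "ktahhhxl" → 8 new (k, t, a, h, h, h, x, l)
  "ksbacs" → prefix "k" already present; 5 new (s, b, a, c, s)
  "ktahnd" → prefix "ktah" already present; 2 new (n, d)
  "ksbaer" → prefix "ksba" already present; 2 new (e, r)
  "ksbsvex" → prefix "ksb" already present; 4 new (s, v, e, x)
  "ksbaen" → prefix "ksbae" already present; 1 new (n)
  "ktahne" → prefix "ktahn" already present; 1 new (e)
  "ksbbvk" → prefix "ksb" already present; 3 new (b, v, k)
  "ksbaewvl" → prefix "ksbae" already present; 3 new (w, v, l)
  "ksbaewvr" → prefix "ksbaewv" already present; 1 new (r)
  "ksbsyvyp" → prefix "ksbs" already present; 4 new (y, v, y, p)
  "kslxkoc" → prefix "ks" already present; 5 new (l, x, k, o, c)
  "ksbaebbh" → prefix "ksbae" already present; 3 new (b, b, h)
Total nodes = 8 + 5 + 2 + 2 + 4 + 1 + 1 + 3 + 3 + 1 + 4 + 5 + 3 = 42

42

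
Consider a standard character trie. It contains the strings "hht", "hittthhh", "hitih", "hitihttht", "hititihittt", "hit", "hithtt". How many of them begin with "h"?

Traverse to the node for "h", then collect every word in that subtree.
Matches: "hht", "hit", "hithtt", "hitih", "hitihttht", "hititihittt", "hittthhh"
Count: 7

7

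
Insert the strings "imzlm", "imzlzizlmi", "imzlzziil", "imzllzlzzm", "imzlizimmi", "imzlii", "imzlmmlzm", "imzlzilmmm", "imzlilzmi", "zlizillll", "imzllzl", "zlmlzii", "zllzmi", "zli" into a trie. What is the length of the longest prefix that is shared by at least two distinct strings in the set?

7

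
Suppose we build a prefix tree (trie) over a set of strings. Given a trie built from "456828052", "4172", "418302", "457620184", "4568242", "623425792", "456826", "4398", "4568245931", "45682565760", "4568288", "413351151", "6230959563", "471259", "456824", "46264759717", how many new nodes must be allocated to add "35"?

"35" shares no prefix with any stored word, so all 2 characters open new nodes.
2 − 0 = 2 new nodes.

2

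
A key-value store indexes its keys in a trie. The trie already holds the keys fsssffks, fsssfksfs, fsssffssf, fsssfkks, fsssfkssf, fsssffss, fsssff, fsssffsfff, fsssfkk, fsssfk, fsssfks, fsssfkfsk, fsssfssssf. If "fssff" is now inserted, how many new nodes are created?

"fss" is already a path in the trie; the remaining "ff" must be added.
New nodes needed: |"fssff"| − 3 = 5 − 3 = 2.

2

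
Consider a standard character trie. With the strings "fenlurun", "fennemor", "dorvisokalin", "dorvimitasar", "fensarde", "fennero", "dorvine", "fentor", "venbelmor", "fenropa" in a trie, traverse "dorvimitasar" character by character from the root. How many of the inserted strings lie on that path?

1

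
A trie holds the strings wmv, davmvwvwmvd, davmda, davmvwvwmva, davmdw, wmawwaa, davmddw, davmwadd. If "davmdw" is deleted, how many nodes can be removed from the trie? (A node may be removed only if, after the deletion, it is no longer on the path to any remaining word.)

1

A node on "davmdw"'s path can go only if nothing else ends at it or branches off below it.
The suffix "w" (1 node) is used only by "davmdw"; the node for "davmd" still has the child "a", so pruning stops there.
Nodes removed: 1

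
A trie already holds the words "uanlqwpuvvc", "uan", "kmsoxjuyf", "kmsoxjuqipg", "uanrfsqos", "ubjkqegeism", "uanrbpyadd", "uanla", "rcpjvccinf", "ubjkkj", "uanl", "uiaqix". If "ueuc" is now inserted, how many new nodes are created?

3

The longest prefix of "ueuc" already in the trie is "u" (length 1).
Each of the 3 remaining characters creates one node.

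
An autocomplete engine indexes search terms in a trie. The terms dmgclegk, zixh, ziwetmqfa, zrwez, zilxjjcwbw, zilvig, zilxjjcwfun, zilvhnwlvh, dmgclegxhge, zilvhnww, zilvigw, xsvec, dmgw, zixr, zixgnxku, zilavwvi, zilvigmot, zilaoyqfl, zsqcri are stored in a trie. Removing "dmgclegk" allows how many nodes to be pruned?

Walk "dmgclegk" from the leaf back toward the root, removing each node that no remaining word uses.
The suffix "k" (1 node) is used only by "dmgclegk"; the node for "dmgcleg" still has the child "x", so pruning stops there.
Nodes removed: 1

1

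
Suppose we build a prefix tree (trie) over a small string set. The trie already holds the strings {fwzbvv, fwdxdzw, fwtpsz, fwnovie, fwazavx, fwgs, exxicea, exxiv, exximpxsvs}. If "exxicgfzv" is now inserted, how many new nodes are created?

4

"exxic" is already a path in the trie; the remaining "gfzv" must be added.
Each of the 4 remaining characters creates one node.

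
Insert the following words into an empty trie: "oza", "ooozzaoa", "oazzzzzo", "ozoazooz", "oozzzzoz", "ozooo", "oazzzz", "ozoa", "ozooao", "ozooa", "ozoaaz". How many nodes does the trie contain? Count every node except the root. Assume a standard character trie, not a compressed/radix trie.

35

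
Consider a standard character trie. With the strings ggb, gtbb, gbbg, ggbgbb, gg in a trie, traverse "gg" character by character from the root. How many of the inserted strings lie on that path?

1

Traverse "gg" character by character; count nodes along the way that are marked as word ends.
Prefixes of the query that are stored words: "gg"
Count: 1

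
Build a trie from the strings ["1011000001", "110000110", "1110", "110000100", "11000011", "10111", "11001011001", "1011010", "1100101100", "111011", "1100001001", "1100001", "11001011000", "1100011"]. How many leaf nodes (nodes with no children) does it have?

9

Leaves are exactly the stored words that no other stored word extends.
Those words: "1011000001", "1011010", "10111", "1100001001", "110000110", "1100011", "11001011000", "11001011001", "111011"
Leaf count: 9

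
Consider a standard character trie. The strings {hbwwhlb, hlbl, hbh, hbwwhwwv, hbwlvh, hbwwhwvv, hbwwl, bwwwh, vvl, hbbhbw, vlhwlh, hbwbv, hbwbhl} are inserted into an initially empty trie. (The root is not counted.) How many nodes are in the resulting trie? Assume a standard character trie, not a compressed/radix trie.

Trace insertions, counting only characters that open a new branch:
  "hbwwhlb" → 7 new (h, b, w, w, h, l, b)
  "hlbl" → prefix "h" already present; 3 new (l, b, l)
  "hbh" → prefix "hb" already present; 1 new (h)
  "hbwwhwwv" → prefix "hbwwh" already present; 3 new (w, w, v)
  "hbwlvh" → prefix "hbw" already present; 3 new (l, v, h)
  "hbwwhwvv" → prefix "hbwwhw" already present; 2 new (v, v)
  "hbwwl" → prefix "hbww" already present; 1 new (l)
  "bwwwh" → 5 new (b, w, w, w, h)
  "vvl" → 3 new (v, v, l)
  "hbbhbw" → prefix "hb" already present; 4 new (b, h, b, w)
  "vlhwlh" → prefix "v" already present; 5 new (l, h, w, l, h)
  "hbwbv" → prefix "hbw" already present; 2 new (b, v)
  "hbwbhl" → prefix "hbwb" already present; 2 new (h, l)
Total nodes = 7 + 3 + 1 + 3 + 3 + 2 + 1 + 5 + 3 + 4 + 5 + 2 + 2 = 41

41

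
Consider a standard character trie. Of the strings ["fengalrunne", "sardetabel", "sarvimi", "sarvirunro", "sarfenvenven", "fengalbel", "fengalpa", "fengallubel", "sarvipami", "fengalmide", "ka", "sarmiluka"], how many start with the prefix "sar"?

6

Traverse to the node for "sar", then collect every word in that subtree.
Words under "sar": sardetabel, sarfenvenven, sarmiluka, sarvimi, sarvipami, sarvirunro
Count: 6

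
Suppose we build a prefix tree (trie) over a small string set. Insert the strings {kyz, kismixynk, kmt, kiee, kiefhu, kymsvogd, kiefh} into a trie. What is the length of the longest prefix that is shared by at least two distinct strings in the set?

5

Look for the deepest trie node that still has at least two words in its subtree.
e.g. "kiefh" and "kiefhu" share the prefix "kiefh" of length 5; no pair shares a longer one.
Longest shared-prefix length: 5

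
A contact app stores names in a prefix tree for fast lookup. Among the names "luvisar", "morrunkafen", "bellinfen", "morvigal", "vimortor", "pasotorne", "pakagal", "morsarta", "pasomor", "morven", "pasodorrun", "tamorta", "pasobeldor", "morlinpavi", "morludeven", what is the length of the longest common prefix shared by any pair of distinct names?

The deepest shared node is where two words last agree before diverging.
e.g. "morlinpavi" and "morludeven" share the prefix "morl" of length 4; no pair shares a longer one.
Longest shared-prefix length: 4

4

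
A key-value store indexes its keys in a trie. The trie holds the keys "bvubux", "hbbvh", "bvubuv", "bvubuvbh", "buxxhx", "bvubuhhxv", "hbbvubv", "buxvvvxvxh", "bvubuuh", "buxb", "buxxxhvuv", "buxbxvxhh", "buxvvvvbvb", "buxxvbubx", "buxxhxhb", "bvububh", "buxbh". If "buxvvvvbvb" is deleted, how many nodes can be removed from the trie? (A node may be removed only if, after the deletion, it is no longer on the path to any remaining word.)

After clearing the end-marker at "buxvvvvbvb", prune upward until reaching a node still needed by another word.
The suffix "vbvb" (4 nodes) is used only by "buxvvvvbvb"; the node for "buxvvv" still has the child "x", so pruning stops there.
Nodes removed: 4

4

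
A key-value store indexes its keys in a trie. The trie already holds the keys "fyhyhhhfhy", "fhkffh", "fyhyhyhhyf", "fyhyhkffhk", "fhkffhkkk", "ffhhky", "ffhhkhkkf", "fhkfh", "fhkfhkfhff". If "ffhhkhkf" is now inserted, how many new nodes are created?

The longest prefix of "ffhhkhkf" already in the trie is "ffhhkhk" (length 7).
New nodes needed: |"ffhhkhkf"| − 7 = 8 − 7 = 1.

1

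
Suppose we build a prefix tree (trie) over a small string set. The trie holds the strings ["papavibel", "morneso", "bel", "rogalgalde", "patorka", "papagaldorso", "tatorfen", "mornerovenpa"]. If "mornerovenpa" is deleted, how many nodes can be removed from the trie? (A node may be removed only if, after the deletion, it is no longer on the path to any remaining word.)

A node on "mornerovenpa"'s path can go only if nothing else ends at it or branches off below it.
The suffix "rovenpa" (7 nodes) is used only by "mornerovenpa"; the node for "morne" still has the child "s", so pruning stops there.
Nodes removed: 7

7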